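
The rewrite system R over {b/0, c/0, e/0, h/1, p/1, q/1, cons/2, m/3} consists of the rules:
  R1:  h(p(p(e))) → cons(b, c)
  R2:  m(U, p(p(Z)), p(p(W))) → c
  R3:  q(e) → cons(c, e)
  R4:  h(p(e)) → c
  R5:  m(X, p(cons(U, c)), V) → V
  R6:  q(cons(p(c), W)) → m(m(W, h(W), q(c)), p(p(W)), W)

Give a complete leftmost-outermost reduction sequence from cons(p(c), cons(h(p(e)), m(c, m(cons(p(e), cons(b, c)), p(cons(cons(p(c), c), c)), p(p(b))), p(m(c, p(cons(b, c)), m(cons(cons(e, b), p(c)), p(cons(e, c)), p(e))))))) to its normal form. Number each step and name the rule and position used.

cons(p(c), cons(c, c))

1. cons(p(c), cons(h(p(e)), m(c, m(cons(p(e), cons(b, c)), p(cons(cons(p(c), c), c)), p(p(b))), p(m(c, p(cons(b, c)), m(cons(cons(e, b), p(c)), p(cons(e, c)), p(e)))))))  →  cons(p(c), cons(c, m(c, m(cons(p(e), cons(b, c)), p(cons(cons(p(c), c), c)), p(p(b))), p(m(c, p(cons(b, c)), m(cons(cons(e, b), p(c)), p(cons(e, c)), p(e)))))))   [R4 at 2.1]
2. cons(p(c), cons(c, m(c, m(cons(p(e), cons(b, c)), p(cons(cons(p(c), c), c)), p(p(b))), p(m(c, p(cons(b, c)), m(cons(cons(e, b), p(c)), p(cons(e, c)), p(e)))))))  →  cons(p(c), cons(c, m(c, p(p(b)), p(m(c, p(cons(b, c)), m(cons(cons(e, b), p(c)), p(cons(e, c)), p(e)))))))   [R5 at 2.2.2]
3. cons(p(c), cons(c, m(c, p(p(b)), p(m(c, p(cons(b, c)), m(cons(cons(e, b), p(c)), p(cons(e, c)), p(e)))))))  →  cons(p(c), cons(c, m(c, p(p(b)), p(m(cons(cons(e, b), p(c)), p(cons(e, c)), p(e))))))   [R5 at 2.2.3.1]
4. cons(p(c), cons(c, m(c, p(p(b)), p(m(cons(cons(e, b), p(c)), p(cons(e, c)), p(e))))))  →  cons(p(c), cons(c, m(c, p(p(b)), p(p(e)))))   [R5 at 2.2.3.1]
5. cons(p(c), cons(c, m(c, p(p(b)), p(p(e)))))  →  cons(p(c), cons(c, c))   [R2 at 2.2]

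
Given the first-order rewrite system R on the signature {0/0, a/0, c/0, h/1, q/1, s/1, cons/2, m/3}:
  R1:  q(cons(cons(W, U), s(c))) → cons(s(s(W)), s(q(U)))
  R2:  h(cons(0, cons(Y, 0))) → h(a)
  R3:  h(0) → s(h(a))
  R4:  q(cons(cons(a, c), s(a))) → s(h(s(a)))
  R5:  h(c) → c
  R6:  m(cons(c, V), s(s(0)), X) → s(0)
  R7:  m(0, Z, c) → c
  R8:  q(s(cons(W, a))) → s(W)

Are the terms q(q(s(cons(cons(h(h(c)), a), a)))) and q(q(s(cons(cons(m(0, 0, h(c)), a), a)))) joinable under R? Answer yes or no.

Reduce t₁ = q(q(s(cons(cons(h(h(c)), a), a)))):
1. q(q(s(cons(cons(h(h(c)), a), a))))  →  q(s(cons(h(h(c)), a)))   [R8 at 1]
2. q(s(cons(h(h(c)), a)))  →  s(h(h(c)))   [R8 at ε]
3. s(h(h(c)))  →  s(h(c))   [R5 at 1.1]
4. s(h(c))  →  s(c)   [R5 at 1]

Reduce t₂ = q(q(s(cons(cons(m(0, 0, h(c)), a), a)))):
1. q(q(s(cons(cons(m(0, 0, h(c)), a), a))))  →  q(s(cons(m(0, 0, h(c)), a)))   [R8 at 1]
2. q(s(cons(m(0, 0, h(c)), a)))  →  s(m(0, 0, h(c)))   [R8 at ε]
3. s(m(0, 0, h(c)))  →  s(m(0, 0, c))   [R5 at 1.3]
4. s(m(0, 0, c))  →  s(c)   [R7 at 1]

yes — NF(t₁) = s(c), NF(t₂) = s(c)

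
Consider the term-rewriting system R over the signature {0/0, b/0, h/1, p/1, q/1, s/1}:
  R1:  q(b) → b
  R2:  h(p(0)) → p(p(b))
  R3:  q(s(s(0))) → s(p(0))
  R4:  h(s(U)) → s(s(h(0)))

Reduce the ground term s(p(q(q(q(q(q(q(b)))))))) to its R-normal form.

1. s(p(q(q(q(q(q(q(b))))))))  →  s(p(q(q(q(q(q(b)))))))   [R1 at 1.1.1.1.1.1.1]
2. s(p(q(q(q(q(q(b)))))))  →  s(p(q(q(q(q(b))))))   [R1 at 1.1.1.1.1.1]
3. s(p(q(q(q(q(b))))))  →  s(p(q(q(q(b)))))   [R1 at 1.1.1.1.1]
4. s(p(q(q(q(b)))))  →  s(p(q(q(b))))   [R1 at 1.1.1.1]
5. s(p(q(q(b))))  →  s(p(q(b)))   [R1 at 1.1.1]
6. s(p(q(b)))  →  s(p(b))   [R1 at 1.1]

s(p(b))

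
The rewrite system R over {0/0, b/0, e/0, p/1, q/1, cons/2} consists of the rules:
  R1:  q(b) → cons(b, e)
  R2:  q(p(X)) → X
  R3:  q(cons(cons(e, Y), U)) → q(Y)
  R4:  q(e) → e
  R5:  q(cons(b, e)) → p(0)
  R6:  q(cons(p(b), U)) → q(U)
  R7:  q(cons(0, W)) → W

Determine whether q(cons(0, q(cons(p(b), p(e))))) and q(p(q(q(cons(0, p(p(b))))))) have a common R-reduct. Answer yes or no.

Reduce t₁ = q(cons(0, q(cons(p(b), p(e))))):
1. q(cons(0, q(cons(p(b), p(e)))))  →  q(cons(p(b), p(e)))   [R7 at ε]
2. q(cons(p(b), p(e)))  →  q(p(e))   [R6 at ε]
3. q(p(e))  →  e   [R2 at ε]

Reduce t₂ = q(p(q(q(cons(0, p(p(b))))))):
1. q(p(q(q(cons(0, p(p(b)))))))  →  q(q(cons(0, p(p(b)))))   [R2 at ε]
2. q(q(cons(0, p(p(b)))))  →  q(p(p(b)))   [R7 at 1]
3. q(p(p(b)))  →  p(b)   [R2 at ε]

no — NF(t₁) = e, NF(t₂) = p(b)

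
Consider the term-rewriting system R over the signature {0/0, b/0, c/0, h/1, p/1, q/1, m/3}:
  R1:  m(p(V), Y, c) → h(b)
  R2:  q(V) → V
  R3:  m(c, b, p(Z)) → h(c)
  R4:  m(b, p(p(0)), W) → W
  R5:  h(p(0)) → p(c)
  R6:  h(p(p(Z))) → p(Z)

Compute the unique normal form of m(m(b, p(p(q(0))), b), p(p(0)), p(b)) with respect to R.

1. m(m(b, p(p(q(0))), b), p(p(0)), p(b))  →  m(m(b, p(p(0)), b), p(p(0)), p(b))   [R2 at 1.2.1.1]
2. m(m(b, p(p(0)), b), p(p(0)), p(b))  →  m(b, p(p(0)), p(b))   [R4 at 1]
3. m(b, p(p(0)), p(b))  →  p(b)   [R4 at ε]

p(b)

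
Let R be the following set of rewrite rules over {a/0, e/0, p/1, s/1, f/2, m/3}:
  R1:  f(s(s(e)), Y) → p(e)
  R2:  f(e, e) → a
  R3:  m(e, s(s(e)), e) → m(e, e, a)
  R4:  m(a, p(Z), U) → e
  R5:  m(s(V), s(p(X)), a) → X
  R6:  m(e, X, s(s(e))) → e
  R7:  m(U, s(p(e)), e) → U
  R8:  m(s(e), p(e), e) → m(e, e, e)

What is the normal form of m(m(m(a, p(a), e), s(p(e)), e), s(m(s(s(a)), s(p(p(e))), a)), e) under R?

e

1. m(m(m(a, p(a), e), s(p(e)), e), s(m(s(s(a)), s(p(p(e))), a)), e)  →  m(m(a, p(a), e), s(m(s(s(a)), s(p(p(e))), a)), e)   [R7 at 1]
2. m(m(a, p(a), e), s(m(s(s(a)), s(p(p(e))), a)), e)  →  m(e, s(m(s(s(a)), s(p(p(e))), a)), e)   [R4 at 1]
3. m(e, s(m(s(s(a)), s(p(p(e))), a)), e)  →  m(e, s(p(e)), e)   [R5 at 2.1]
4. m(e, s(p(e)), e)  →  e   [R7 at ε]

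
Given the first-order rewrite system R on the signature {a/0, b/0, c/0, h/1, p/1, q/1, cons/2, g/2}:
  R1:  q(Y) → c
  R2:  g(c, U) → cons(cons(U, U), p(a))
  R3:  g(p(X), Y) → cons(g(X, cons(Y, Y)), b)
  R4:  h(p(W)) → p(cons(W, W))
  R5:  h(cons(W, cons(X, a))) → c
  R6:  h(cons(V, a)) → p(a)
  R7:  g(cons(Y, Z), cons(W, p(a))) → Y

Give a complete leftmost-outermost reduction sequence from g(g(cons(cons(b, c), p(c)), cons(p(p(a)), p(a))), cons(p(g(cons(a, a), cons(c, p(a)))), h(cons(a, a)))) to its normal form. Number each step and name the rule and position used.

1. g(g(cons(cons(b, c), p(c)), cons(p(p(a)), p(a))), cons(p(g(cons(a, a), cons(c, p(a)))), h(cons(a, a))))  →  g(cons(b, c), cons(p(g(cons(a, a), cons(c, p(a)))), h(cons(a, a))))   [R7 at 1]
2. g(cons(b, c), cons(p(g(cons(a, a), cons(c, p(a)))), h(cons(a, a))))  →  g(cons(b, c), cons(p(a), h(cons(a, a))))   [R7 at 2.1.1]
3. g(cons(b, c), cons(p(a), h(cons(a, a))))  →  g(cons(b, c), cons(p(a), p(a)))   [R6 at 2.2]
4. g(cons(b, c), cons(p(a), p(a)))  →  b   [R7 at ε]

b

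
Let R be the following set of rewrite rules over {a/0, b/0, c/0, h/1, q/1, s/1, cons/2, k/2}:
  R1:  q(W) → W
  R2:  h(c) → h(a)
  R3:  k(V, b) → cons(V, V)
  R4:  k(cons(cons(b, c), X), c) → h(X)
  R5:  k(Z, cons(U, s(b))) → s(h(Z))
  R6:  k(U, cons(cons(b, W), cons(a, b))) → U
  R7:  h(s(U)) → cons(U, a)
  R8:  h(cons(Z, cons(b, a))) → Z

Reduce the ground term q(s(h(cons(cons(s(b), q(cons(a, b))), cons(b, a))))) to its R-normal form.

s(cons(s(b), cons(a, b)))

1. q(s(h(cons(cons(s(b), q(cons(a, b))), cons(b, a)))))  →  s(h(cons(cons(s(b), q(cons(a, b))), cons(b, a))))   [R1 at ε]
2. s(h(cons(cons(s(b), q(cons(a, b))), cons(b, a))))  →  s(cons(s(b), q(cons(a, b))))   [R8 at 1]
3. s(cons(s(b), q(cons(a, b))))  →  s(cons(s(b), cons(a, b)))   [R1 at 1.2]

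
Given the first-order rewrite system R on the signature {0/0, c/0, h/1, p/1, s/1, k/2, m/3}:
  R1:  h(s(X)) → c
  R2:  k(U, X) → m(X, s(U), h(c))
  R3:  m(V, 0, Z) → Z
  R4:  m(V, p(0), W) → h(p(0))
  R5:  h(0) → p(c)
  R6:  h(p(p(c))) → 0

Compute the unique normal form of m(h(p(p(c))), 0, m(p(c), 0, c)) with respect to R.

1. m(h(p(p(c))), 0, m(p(c), 0, c))  →  m(p(c), 0, c)   [R3 at ε]
2. m(p(c), 0, c)  →  c   [R3 at ε]

c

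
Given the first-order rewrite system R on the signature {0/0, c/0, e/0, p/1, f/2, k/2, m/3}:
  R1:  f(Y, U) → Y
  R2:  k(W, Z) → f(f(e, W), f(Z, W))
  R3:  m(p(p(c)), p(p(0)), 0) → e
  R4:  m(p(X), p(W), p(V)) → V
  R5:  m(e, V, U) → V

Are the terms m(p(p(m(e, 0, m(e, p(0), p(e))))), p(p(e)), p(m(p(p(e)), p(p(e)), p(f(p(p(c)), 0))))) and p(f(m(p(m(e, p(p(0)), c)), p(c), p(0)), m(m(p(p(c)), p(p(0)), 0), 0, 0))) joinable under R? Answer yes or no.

no — NF(t₁) = p(p(c)), NF(t₂) = p(0)

Reduce t₁ = m(p(p(m(e, 0, m(e, p(0), p(e))))), p(p(e)), p(m(p(p(e)), p(p(e)), p(f(p(p(c)), 0))))):
1. m(p(p(m(e, 0, m(e, p(0), p(e))))), p(p(e)), p(m(p(p(e)), p(p(e)), p(f(p(p(c)), 0)))))  →  m(p(p(e)), p(p(e)), p(f(p(p(c)), 0)))   [R4 at ε]
2. m(p(p(e)), p(p(e)), p(f(p(p(c)), 0)))  →  f(p(p(c)), 0)   [R4 at ε]
3. f(p(p(c)), 0)  →  p(p(c))   [R1 at ε]

Reduce t₂ = p(f(m(p(m(e, p(p(0)), c)), p(c), p(0)), m(m(p(p(c)), p(p(0)), 0), 0, 0))):
1. p(f(m(p(m(e, p(p(0)), c)), p(c), p(0)), m(m(p(p(c)), p(p(0)), 0), 0, 0)))  →  p(m(p(m(e, p(p(0)), c)), p(c), p(0)))   [R1 at 1]
2. p(m(p(m(e, p(p(0)), c)), p(c), p(0)))  →  p(0)   [R4 at 1]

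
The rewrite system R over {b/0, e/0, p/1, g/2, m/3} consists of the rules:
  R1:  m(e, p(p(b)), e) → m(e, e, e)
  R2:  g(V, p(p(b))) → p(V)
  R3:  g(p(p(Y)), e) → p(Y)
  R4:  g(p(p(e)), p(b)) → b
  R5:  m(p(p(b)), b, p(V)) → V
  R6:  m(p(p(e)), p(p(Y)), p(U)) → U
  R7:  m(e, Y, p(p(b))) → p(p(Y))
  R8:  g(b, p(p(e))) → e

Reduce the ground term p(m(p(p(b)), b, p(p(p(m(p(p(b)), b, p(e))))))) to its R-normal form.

1. p(m(p(p(b)), b, p(p(p(m(p(p(b)), b, p(e)))))))  →  p(p(p(m(p(p(b)), b, p(e)))))   [R5 at 1]
2. p(p(p(m(p(p(b)), b, p(e)))))  →  p(p(p(e)))   [R5 at 1.1.1]

p(p(p(e)))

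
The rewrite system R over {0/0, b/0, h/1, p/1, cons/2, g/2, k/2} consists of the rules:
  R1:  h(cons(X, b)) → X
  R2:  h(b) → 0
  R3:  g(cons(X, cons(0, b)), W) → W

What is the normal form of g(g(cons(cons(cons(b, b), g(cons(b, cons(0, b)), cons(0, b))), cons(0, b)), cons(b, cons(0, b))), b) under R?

1. g(g(cons(cons(cons(b, b), g(cons(b, cons(0, b)), cons(0, b))), cons(0, b)), cons(b, cons(0, b))), b)  →  g(cons(b, cons(0, b)), b)   [R3 at 1]
2. g(cons(b, cons(0, b)), b)  →  b   [R3 at ε]

b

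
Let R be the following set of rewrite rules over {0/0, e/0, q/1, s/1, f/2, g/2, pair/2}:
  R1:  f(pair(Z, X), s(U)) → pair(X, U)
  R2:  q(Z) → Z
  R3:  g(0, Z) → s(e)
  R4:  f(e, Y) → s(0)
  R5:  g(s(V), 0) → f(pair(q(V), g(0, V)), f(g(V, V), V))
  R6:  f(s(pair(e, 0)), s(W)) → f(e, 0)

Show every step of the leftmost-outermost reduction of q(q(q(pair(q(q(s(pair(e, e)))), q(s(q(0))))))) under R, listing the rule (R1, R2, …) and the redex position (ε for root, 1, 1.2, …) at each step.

1. q(q(q(pair(q(q(s(pair(e, e)))), q(s(q(0)))))))  →  q(q(pair(q(q(s(pair(e, e)))), q(s(q(0))))))   [R2 at ε]
2. q(q(pair(q(q(s(pair(e, e)))), q(s(q(0))))))  →  q(pair(q(q(s(pair(e, e)))), q(s(q(0)))))   [R2 at ε]
3. q(pair(q(q(s(pair(e, e)))), q(s(q(0)))))  →  pair(q(q(s(pair(e, e)))), q(s(q(0))))   [R2 at ε]
4. pair(q(q(s(pair(e, e)))), q(s(q(0))))  →  pair(q(s(pair(e, e))), q(s(q(0))))   [R2 at 1]
5. pair(q(s(pair(e, e))), q(s(q(0))))  →  pair(s(pair(e, e)), q(s(q(0))))   [R2 at 1]
6. pair(s(pair(e, e)), q(s(q(0))))  →  pair(s(pair(e, e)), s(q(0)))   [R2 at 2]
7. pair(s(pair(e, e)), s(q(0)))  →  pair(s(pair(e, e)), s(0))   [R2 at 2.1]

pair(s(pair(e, e)), s(0))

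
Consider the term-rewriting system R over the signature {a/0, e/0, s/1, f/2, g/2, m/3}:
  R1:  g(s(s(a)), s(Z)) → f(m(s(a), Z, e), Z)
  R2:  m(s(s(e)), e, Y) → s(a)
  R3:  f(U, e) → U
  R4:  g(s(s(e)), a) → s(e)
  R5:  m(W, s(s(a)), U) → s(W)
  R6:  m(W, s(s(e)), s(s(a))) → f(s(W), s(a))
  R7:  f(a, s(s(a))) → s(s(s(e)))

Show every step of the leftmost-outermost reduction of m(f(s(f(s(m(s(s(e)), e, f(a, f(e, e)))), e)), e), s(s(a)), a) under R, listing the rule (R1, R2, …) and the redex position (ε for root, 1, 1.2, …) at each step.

s(s(s(s(a))))

1. m(f(s(f(s(m(s(s(e)), e, f(a, f(e, e)))), e)), e), s(s(a)), a)  →  s(f(s(f(s(m(s(s(e)), e, f(a, f(e, e)))), e)), e))   [R5 at ε]
2. s(f(s(f(s(m(s(s(e)), e, f(a, f(e, e)))), e)), e))  →  s(s(f(s(m(s(s(e)), e, f(a, f(e, e)))), e)))   [R3 at 1]
3. s(s(f(s(m(s(s(e)), e, f(a, f(e, e)))), e)))  →  s(s(s(m(s(s(e)), e, f(a, f(e, e))))))   [R3 at 1.1]
4. s(s(s(m(s(s(e)), e, f(a, f(e, e))))))  →  s(s(s(s(a))))   [R2 at 1.1.1]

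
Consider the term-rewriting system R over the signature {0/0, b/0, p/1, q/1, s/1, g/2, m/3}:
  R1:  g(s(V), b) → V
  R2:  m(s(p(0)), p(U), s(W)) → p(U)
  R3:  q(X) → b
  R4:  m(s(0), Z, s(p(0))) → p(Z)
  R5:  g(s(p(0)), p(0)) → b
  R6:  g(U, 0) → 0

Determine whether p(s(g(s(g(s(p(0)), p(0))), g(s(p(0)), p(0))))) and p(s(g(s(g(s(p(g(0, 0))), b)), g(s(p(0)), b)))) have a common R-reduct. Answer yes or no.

yes — NF(t₁) = p(s(b)), NF(t₂) = p(s(b))

Reduce t₁ = p(s(g(s(g(s(p(0)), p(0))), g(s(p(0)), p(0))))):
1. p(s(g(s(g(s(p(0)), p(0))), g(s(p(0)), p(0)))))  →  p(s(g(s(b), g(s(p(0)), p(0)))))   [R5 at 1.1.1.1]
2. p(s(g(s(b), g(s(p(0)), p(0)))))  →  p(s(g(s(b), b)))   [R5 at 1.1.2]
3. p(s(g(s(b), b)))  →  p(s(b))   [R1 at 1.1]

Reduce t₂ = p(s(g(s(g(s(p(g(0, 0))), b)), g(s(p(0)), b)))):
1. p(s(g(s(g(s(p(g(0, 0))), b)), g(s(p(0)), b))))  →  p(s(g(s(p(g(0, 0))), g(s(p(0)), b))))   [R1 at 1.1.1.1]
2. p(s(g(s(p(g(0, 0))), g(s(p(0)), b))))  →  p(s(g(s(p(0)), g(s(p(0)), b))))   [R6 at 1.1.1.1.1]
3. p(s(g(s(p(0)), g(s(p(0)), b))))  →  p(s(g(s(p(0)), p(0))))   [R1 at 1.1.2]
4. p(s(g(s(p(0)), p(0))))  →  p(s(b))   [R5 at 1.1]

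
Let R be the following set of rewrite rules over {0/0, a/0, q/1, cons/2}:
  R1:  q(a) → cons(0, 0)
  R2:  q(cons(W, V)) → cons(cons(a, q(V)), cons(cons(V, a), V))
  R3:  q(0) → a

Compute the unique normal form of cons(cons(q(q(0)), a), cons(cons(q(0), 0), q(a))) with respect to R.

1. cons(cons(q(q(0)), a), cons(cons(q(0), 0), q(a)))  →  cons(cons(q(a), a), cons(cons(q(0), 0), q(a)))   [R3 at 1.1.1]
2. cons(cons(q(a), a), cons(cons(q(0), 0), q(a)))  →  cons(cons(cons(0, 0), a), cons(cons(q(0), 0), q(a)))   [R1 at 1.1]
3. cons(cons(cons(0, 0), a), cons(cons(q(0), 0), q(a)))  →  cons(cons(cons(0, 0), a), cons(cons(a, 0), q(a)))   [R3 at 2.1.1]
4. cons(cons(cons(0, 0), a), cons(cons(a, 0), q(a)))  →  cons(cons(cons(0, 0), a), cons(cons(a, 0), cons(0, 0)))   [R1 at 2.2]

cons(cons(cons(0, 0), a), cons(cons(a, 0), cons(0, 0)))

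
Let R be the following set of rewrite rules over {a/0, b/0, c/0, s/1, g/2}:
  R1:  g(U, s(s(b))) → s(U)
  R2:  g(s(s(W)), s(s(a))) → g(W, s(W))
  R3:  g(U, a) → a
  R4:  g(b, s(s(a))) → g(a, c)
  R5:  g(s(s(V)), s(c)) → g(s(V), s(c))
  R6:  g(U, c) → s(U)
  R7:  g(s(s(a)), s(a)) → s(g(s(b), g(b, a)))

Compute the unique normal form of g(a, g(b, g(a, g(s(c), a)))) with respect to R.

1. g(a, g(b, g(a, g(s(c), a))))  →  g(a, g(b, g(a, a)))   [R3 at 2.2.2]
2. g(a, g(b, g(a, a)))  →  g(a, g(b, a))   [R3 at 2.2]
3. g(a, g(b, a))  →  g(a, a)   [R3 at 2]
4. g(a, a)  →  a   [R3 at ε]

a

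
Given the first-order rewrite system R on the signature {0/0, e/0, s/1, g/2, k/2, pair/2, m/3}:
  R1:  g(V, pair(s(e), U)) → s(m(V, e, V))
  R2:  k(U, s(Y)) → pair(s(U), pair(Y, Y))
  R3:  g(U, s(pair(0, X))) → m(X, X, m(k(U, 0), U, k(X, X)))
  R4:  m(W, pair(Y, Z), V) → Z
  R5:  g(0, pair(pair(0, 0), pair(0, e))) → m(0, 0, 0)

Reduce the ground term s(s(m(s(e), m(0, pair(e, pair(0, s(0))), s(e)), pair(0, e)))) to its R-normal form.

s(s(s(0)))

1. s(s(m(s(e), m(0, pair(e, pair(0, s(0))), s(e)), pair(0, e))))  →  s(s(m(s(e), pair(0, s(0)), pair(0, e))))   [R4 at 1.1.2]
2. s(s(m(s(e), pair(0, s(0)), pair(0, e))))  →  s(s(s(0)))   [R4 at 1.1]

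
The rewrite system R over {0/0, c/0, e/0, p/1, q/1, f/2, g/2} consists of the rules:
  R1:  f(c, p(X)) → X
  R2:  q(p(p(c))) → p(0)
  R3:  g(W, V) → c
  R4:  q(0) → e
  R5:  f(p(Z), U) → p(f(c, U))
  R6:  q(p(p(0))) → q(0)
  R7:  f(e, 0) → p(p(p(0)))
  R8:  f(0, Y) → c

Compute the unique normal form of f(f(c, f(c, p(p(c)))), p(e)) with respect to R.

1. f(f(c, f(c, p(p(c)))), p(e))  →  f(f(c, p(c)), p(e))   [R1 at 1.2]
2. f(f(c, p(c)), p(e))  →  f(c, p(e))   [R1 at 1]
3. f(c, p(e))  →  e   [R1 at ε]

e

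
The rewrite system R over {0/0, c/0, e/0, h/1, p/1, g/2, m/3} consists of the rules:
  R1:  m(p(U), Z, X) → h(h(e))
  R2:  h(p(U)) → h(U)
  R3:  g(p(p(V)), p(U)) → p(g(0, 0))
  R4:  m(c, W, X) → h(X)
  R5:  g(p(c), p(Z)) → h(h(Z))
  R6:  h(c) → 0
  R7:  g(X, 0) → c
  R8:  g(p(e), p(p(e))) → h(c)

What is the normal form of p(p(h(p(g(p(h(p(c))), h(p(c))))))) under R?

p(p(0))

1. p(p(h(p(g(p(h(p(c))), h(p(c)))))))  →  p(p(h(g(p(h(p(c))), h(p(c))))))   [R2 at 1.1]
2. p(p(h(g(p(h(p(c))), h(p(c))))))  →  p(p(h(g(p(h(c)), h(p(c))))))   [R2 at 1.1.1.1.1]
3. p(p(h(g(p(h(c)), h(p(c))))))  →  p(p(h(g(p(0), h(p(c))))))   [R6 at 1.1.1.1.1]
4. p(p(h(g(p(0), h(p(c))))))  →  p(p(h(g(p(0), h(c)))))   [R2 at 1.1.1.2]
5. p(p(h(g(p(0), h(c)))))  →  p(p(h(g(p(0), 0))))   [R6 at 1.1.1.2]
6. p(p(h(g(p(0), 0))))  →  p(p(h(c)))   [R7 at 1.1.1]
7. p(p(h(c)))  →  p(p(0))   [R6 at 1.1]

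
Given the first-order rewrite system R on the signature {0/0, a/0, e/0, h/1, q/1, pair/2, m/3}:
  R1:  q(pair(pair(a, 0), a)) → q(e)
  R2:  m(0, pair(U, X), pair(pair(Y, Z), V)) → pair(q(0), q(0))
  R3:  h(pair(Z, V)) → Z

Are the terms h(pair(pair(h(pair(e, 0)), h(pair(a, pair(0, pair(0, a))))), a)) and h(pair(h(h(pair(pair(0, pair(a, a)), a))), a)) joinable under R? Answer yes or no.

no — NF(t₁) = pair(e, a), NF(t₂) = 0

Reduce t₁ = h(pair(pair(h(pair(e, 0)), h(pair(a, pair(0, pair(0, a))))), a)):
1. h(pair(pair(h(pair(e, 0)), h(pair(a, pair(0, pair(0, a))))), a))  →  pair(h(pair(e, 0)), h(pair(a, pair(0, pair(0, a)))))   [R3 at ε]
2. pair(h(pair(e, 0)), h(pair(a, pair(0, pair(0, a)))))  →  pair(e, h(pair(a, pair(0, pair(0, a)))))   [R3 at 1]
3. pair(e, h(pair(a, pair(0, pair(0, a)))))  →  pair(e, a)   [R3 at 2]

Reduce t₂ = h(pair(h(h(pair(pair(0, pair(a, a)), a))), a)):
1. h(pair(h(h(pair(pair(0, pair(a, a)), a))), a))  →  h(h(pair(pair(0, pair(a, a)), a)))   [R3 at ε]
2. h(h(pair(pair(0, pair(a, a)), a)))  →  h(pair(0, pair(a, a)))   [R3 at 1]
3. h(pair(0, pair(a, a)))  →  0   [R3 at ε]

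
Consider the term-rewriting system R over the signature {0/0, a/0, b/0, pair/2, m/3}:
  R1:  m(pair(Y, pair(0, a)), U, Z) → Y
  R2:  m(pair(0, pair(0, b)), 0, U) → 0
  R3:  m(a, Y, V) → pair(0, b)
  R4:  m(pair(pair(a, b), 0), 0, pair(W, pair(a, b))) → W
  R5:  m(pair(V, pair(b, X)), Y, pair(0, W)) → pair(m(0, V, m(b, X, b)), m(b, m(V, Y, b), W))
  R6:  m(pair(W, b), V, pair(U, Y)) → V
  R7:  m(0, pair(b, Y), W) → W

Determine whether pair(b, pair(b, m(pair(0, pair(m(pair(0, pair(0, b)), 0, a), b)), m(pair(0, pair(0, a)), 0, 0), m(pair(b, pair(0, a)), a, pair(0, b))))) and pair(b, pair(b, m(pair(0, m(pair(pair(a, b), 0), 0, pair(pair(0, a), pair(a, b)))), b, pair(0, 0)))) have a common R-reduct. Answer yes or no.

Reduce t₁ = pair(b, pair(b, m(pair(0, pair(m(pair(0, pair(0, b)), 0, a), b)), m(pair(0, pair(0, a)), 0, 0), m(pair(b, pair(0, a)), a, pair(0, b))))):
1. pair(b, pair(b, m(pair(0, pair(m(pair(0, pair(0, b)), 0, a), b)), m(pair(0, pair(0, a)), 0, 0), m(pair(b, pair(0, a)), a, pair(0, b)))))  →  pair(b, pair(b, m(pair(0, pair(0, b)), m(pair(0, pair(0, a)), 0, 0), m(pair(b, pair(0, a)), a, pair(0, b)))))   [R2 at 2.2.1.2.1]
2. pair(b, pair(b, m(pair(0, pair(0, b)), m(pair(0, pair(0, a)), 0, 0), m(pair(b, pair(0, a)), a, pair(0, b)))))  →  pair(b, pair(b, m(pair(0, pair(0, b)), 0, m(pair(b, pair(0, a)), a, pair(0, b)))))   [R1 at 2.2.2]
3. pair(b, pair(b, m(pair(0, pair(0, b)), 0, m(pair(b, pair(0, a)), a, pair(0, b)))))  →  pair(b, pair(b, 0))   [R2 at 2.2]

Reduce t₂ = pair(b, pair(b, m(pair(0, m(pair(pair(a, b), 0), 0, pair(pair(0, a), pair(a, b)))), b, pair(0, 0)))):
1. pair(b, pair(b, m(pair(0, m(pair(pair(a, b), 0), 0, pair(pair(0, a), pair(a, b)))), b, pair(0, 0))))  →  pair(b, pair(b, m(pair(0, pair(0, a)), b, pair(0, 0))))   [R4 at 2.2.1.2]
2. pair(b, pair(b, m(pair(0, pair(0, a)), b, pair(0, 0))))  →  pair(b, pair(b, 0))   [R1 at 2.2]

yes — NF(t₁) = pair(b, pair(b, 0)), NF(t₂) = pair(b, pair(b, 0))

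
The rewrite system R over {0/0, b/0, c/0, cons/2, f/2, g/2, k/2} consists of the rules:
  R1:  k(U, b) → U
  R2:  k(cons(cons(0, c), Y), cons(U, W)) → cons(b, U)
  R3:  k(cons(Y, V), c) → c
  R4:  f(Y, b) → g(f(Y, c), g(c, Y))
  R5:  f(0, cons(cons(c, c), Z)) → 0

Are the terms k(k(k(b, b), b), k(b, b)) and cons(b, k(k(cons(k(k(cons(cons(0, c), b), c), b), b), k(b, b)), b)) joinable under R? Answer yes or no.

no — NF(t₁) = b, NF(t₂) = cons(b, cons(c, b))

Reduce t₁ = k(k(k(b, b), b), k(b, b)):
1. k(k(k(b, b), b), k(b, b))  →  k(k(b, b), k(b, b))   [R1 at 1]
2. k(k(b, b), k(b, b))  →  k(b, k(b, b))   [R1 at 1]
3. k(b, k(b, b))  →  k(b, b)   [R1 at 2]
4. k(b, b)  →  b   [R1 at ε]

Reduce t₂ = cons(b, k(k(cons(k(k(cons(cons(0, c), b), c), b), b), k(b, b)), b)):
1. cons(b, k(k(cons(k(k(cons(cons(0, c), b), c), b), b), k(b, b)), b))  →  cons(b, k(cons(k(k(cons(cons(0, c), b), c), b), b), k(b, b)))   [R1 at 2]
2. cons(b, k(cons(k(k(cons(cons(0, c), b), c), b), b), k(b, b)))  →  cons(b, k(cons(k(cons(cons(0, c), b), c), b), k(b, b)))   [R1 at 2.1.1]
3. cons(b, k(cons(k(cons(cons(0, c), b), c), b), k(b, b)))  →  cons(b, k(cons(c, b), k(b, b)))   [R3 at 2.1.1]
4. cons(b, k(cons(c, b), k(b, b)))  →  cons(b, k(cons(c, b), b))   [R1 at 2.2]
5. cons(b, k(cons(c, b), b))  →  cons(b, cons(c, b))   [R1 at 2]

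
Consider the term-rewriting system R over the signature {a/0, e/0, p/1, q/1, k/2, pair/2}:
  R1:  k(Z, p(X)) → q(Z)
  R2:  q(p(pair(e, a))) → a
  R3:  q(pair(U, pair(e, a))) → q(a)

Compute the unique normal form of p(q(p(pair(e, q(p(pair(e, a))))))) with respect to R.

1. p(q(p(pair(e, q(p(pair(e, a)))))))  →  p(q(p(pair(e, a))))   [R2 at 1.1.1.2]
2. p(q(p(pair(e, a))))  →  p(a)   [R2 at 1]

p(a)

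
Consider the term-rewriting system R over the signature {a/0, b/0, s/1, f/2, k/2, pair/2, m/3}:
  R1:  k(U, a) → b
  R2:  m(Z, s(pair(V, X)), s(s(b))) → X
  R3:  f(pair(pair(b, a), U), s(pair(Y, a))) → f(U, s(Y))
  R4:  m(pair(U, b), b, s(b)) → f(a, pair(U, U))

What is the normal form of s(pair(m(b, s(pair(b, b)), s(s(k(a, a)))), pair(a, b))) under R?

s(pair(b, pair(a, b)))

1. s(pair(m(b, s(pair(b, b)), s(s(k(a, a)))), pair(a, b)))  →  s(pair(m(b, s(pair(b, b)), s(s(b))), pair(a, b)))   [R1 at 1.1.3.1.1]
2. s(pair(m(b, s(pair(b, b)), s(s(b))), pair(a, b)))  →  s(pair(b, pair(a, b)))   [R2 at 1.1]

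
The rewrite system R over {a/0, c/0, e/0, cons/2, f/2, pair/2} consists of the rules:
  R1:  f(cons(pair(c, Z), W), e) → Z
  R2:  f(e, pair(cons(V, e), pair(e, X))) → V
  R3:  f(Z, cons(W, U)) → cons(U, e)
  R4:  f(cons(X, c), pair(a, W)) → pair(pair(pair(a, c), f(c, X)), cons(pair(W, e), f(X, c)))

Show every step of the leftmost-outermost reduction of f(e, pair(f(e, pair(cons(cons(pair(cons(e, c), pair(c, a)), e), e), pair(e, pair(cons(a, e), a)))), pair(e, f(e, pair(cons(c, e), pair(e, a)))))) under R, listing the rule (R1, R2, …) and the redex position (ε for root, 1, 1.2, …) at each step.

pair(cons(e, c), pair(c, a))

1. f(e, pair(f(e, pair(cons(cons(pair(cons(e, c), pair(c, a)), e), e), pair(e, pair(cons(a, e), a)))), pair(e, f(e, pair(cons(c, e), pair(e, a))))))  →  f(e, pair(cons(pair(cons(e, c), pair(c, a)), e), pair(e, f(e, pair(cons(c, e), pair(e, a))))))   [R2 at 2.1]
2. f(e, pair(cons(pair(cons(e, c), pair(c, a)), e), pair(e, f(e, pair(cons(c, e), pair(e, a))))))  →  pair(cons(e, c), pair(c, a))   [R2 at ε]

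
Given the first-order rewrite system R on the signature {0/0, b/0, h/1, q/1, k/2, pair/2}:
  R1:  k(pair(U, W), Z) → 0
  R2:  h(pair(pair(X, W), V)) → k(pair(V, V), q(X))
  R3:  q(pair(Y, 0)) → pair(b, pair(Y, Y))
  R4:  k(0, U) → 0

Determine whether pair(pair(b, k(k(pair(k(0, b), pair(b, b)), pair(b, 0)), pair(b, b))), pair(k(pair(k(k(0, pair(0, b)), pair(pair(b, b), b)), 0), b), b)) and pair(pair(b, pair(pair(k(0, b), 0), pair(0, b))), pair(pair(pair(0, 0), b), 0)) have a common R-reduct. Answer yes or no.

Reduce t₁ = pair(pair(b, k(k(pair(k(0, b), pair(b, b)), pair(b, 0)), pair(b, b))), pair(k(pair(k(k(0, pair(0, b)), pair(pair(b, b), b)), 0), b), b)):
1. pair(pair(b, k(k(pair(k(0, b), pair(b, b)), pair(b, 0)), pair(b, b))), pair(k(pair(k(k(0, pair(0, b)), pair(pair(b, b), b)), 0), b), b))  →  pair(pair(b, k(0, pair(b, b))), pair(k(pair(k(k(0, pair(0, b)), pair(pair(b, b), b)), 0), b), b))   [R1 at 1.2.1]
2. pair(pair(b, k(0, pair(b, b))), pair(k(pair(k(k(0, pair(0, b)), pair(pair(b, b), b)), 0), b), b))  →  pair(pair(b, 0), pair(k(pair(k(k(0, pair(0, b)), pair(pair(b, b), b)), 0), b), b))   [R4 at 1.2]
3. pair(pair(b, 0), pair(k(pair(k(k(0, pair(0, b)), pair(pair(b, b), b)), 0), b), b))  →  pair(pair(b, 0), pair(0, b))   [R1 at 2.1]

Reduce t₂ = pair(pair(b, pair(pair(k(0, b), 0), pair(0, b))), pair(pair(pair(0, 0), b), 0)):
1. pair(pair(b, pair(pair(k(0, b), 0), pair(0, b))), pair(pair(pair(0, 0), b), 0))  →  pair(pair(b, pair(pair(0, 0), pair(0, b))), pair(pair(pair(0, 0), b), 0))   [R4 at 1.2.1.1]

no — NF(t₁) = pair(pair(b, 0), pair(0, b)), NF(t₂) = pair(pair(b, pair(pair(0, 0), pair(0, b))), pair(pair(pair(0, 0), b), 0))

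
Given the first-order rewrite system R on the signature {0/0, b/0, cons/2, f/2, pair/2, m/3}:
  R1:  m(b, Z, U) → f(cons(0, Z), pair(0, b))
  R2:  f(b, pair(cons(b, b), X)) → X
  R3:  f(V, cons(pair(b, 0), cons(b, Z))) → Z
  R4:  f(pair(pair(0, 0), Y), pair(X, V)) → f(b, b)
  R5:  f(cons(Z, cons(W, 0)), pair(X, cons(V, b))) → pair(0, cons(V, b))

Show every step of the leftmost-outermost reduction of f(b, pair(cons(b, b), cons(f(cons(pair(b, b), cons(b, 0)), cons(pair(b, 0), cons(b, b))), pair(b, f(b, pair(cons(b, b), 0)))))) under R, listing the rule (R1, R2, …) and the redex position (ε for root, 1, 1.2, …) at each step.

1. f(b, pair(cons(b, b), cons(f(cons(pair(b, b), cons(b, 0)), cons(pair(b, 0), cons(b, b))), pair(b, f(b, pair(cons(b, b), 0))))))  →  cons(f(cons(pair(b, b), cons(b, 0)), cons(pair(b, 0), cons(b, b))), pair(b, f(b, pair(cons(b, b), 0))))   [R2 at ε]
2. cons(f(cons(pair(b, b), cons(b, 0)), cons(pair(b, 0), cons(b, b))), pair(b, f(b, pair(cons(b, b), 0))))  →  cons(b, pair(b, f(b, pair(cons(b, b), 0))))   [R3 at 1]
3. cons(b, pair(b, f(b, pair(cons(b, b), 0))))  →  cons(b, pair(b, 0))   [R2 at 2.2]

cons(b, pair(b, 0))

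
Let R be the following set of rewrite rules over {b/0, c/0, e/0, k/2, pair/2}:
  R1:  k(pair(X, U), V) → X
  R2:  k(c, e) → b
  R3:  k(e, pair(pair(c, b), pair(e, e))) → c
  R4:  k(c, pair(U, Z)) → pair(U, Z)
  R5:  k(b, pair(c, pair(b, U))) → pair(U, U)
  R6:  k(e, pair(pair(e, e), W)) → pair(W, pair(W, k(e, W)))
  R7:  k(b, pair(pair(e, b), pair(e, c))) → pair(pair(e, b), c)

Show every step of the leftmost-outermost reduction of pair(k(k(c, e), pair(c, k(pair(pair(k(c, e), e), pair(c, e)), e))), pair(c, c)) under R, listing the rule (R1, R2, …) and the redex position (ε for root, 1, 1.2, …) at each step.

1. pair(k(k(c, e), pair(c, k(pair(pair(k(c, e), e), pair(c, e)), e))), pair(c, c))  →  pair(k(b, pair(c, k(pair(pair(k(c, e), e), pair(c, e)), e))), pair(c, c))   [R2 at 1.1]
2. pair(k(b, pair(c, k(pair(pair(k(c, e), e), pair(c, e)), e))), pair(c, c))  →  pair(k(b, pair(c, pair(k(c, e), e))), pair(c, c))   [R1 at 1.2.2]
3. pair(k(b, pair(c, pair(k(c, e), e))), pair(c, c))  →  pair(k(b, pair(c, pair(b, e))), pair(c, c))   [R2 at 1.2.2.1]
4. pair(k(b, pair(c, pair(b, e))), pair(c, c))  →  pair(pair(e, e), pair(c, c))   [R5 at 1]

pair(pair(e, e), pair(c, c))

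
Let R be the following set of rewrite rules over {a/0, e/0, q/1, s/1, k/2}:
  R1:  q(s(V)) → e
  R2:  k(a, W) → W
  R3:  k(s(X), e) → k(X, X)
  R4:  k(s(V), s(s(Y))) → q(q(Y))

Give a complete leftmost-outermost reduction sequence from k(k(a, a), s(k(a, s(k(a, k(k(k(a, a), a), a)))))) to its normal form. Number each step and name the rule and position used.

1. k(k(a, a), s(k(a, s(k(a, k(k(k(a, a), a), a))))))  →  k(a, s(k(a, s(k(a, k(k(k(a, a), a), a))))))   [R2 at 1]
2. k(a, s(k(a, s(k(a, k(k(k(a, a), a), a))))))  →  s(k(a, s(k(a, k(k(k(a, a), a), a)))))   [R2 at ε]
3. s(k(a, s(k(a, k(k(k(a, a), a), a)))))  →  s(s(k(a, k(k(k(a, a), a), a))))   [R2 at 1]
4. s(s(k(a, k(k(k(a, a), a), a))))  →  s(s(k(k(k(a, a), a), a)))   [R2 at 1.1]
5. s(s(k(k(k(a, a), a), a)))  →  s(s(k(k(a, a), a)))   [R2 at 1.1.1.1]
6. s(s(k(k(a, a), a)))  →  s(s(k(a, a)))   [R2 at 1.1.1]
7. s(s(k(a, a)))  →  s(s(a))   [R2 at 1.1]

s(s(a))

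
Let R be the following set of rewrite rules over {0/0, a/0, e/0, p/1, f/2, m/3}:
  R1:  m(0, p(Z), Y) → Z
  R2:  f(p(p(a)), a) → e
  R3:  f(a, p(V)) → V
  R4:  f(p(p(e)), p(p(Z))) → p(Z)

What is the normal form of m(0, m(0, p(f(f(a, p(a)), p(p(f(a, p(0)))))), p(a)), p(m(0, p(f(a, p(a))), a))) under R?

0

1. m(0, m(0, p(f(f(a, p(a)), p(p(f(a, p(0)))))), p(a)), p(m(0, p(f(a, p(a))), a)))  →  m(0, f(f(a, p(a)), p(p(f(a, p(0))))), p(m(0, p(f(a, p(a))), a)))   [R1 at 2]
2. m(0, f(f(a, p(a)), p(p(f(a, p(0))))), p(m(0, p(f(a, p(a))), a)))  →  m(0, f(a, p(p(f(a, p(0))))), p(m(0, p(f(a, p(a))), a)))   [R3 at 2.1]
3. m(0, f(a, p(p(f(a, p(0))))), p(m(0, p(f(a, p(a))), a)))  →  m(0, p(f(a, p(0))), p(m(0, p(f(a, p(a))), a)))   [R3 at 2]
4. m(0, p(f(a, p(0))), p(m(0, p(f(a, p(a))), a)))  →  f(a, p(0))   [R1 at ε]
5. f(a, p(0))  →  0   [R3 at ε]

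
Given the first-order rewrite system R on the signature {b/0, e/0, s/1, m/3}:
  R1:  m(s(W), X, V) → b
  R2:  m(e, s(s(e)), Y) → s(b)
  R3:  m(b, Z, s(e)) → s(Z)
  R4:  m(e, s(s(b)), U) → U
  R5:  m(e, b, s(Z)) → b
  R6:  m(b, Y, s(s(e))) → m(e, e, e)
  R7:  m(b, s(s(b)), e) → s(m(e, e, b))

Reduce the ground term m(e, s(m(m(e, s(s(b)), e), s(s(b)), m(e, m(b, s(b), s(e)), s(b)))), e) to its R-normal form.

e

1. m(e, s(m(m(e, s(s(b)), e), s(s(b)), m(e, m(b, s(b), s(e)), s(b)))), e)  →  m(e, s(m(e, s(s(b)), m(e, m(b, s(b), s(e)), s(b)))), e)   [R4 at 2.1.1]
2. m(e, s(m(e, s(s(b)), m(e, m(b, s(b), s(e)), s(b)))), e)  →  m(e, s(m(e, m(b, s(b), s(e)), s(b))), e)   [R4 at 2.1]
3. m(e, s(m(e, m(b, s(b), s(e)), s(b))), e)  →  m(e, s(m(e, s(s(b)), s(b))), e)   [R3 at 2.1.2]
4. m(e, s(m(e, s(s(b)), s(b))), e)  →  m(e, s(s(b)), e)   [R4 at 2.1]
5. m(e, s(s(b)), e)  →  e   [R4 at ε]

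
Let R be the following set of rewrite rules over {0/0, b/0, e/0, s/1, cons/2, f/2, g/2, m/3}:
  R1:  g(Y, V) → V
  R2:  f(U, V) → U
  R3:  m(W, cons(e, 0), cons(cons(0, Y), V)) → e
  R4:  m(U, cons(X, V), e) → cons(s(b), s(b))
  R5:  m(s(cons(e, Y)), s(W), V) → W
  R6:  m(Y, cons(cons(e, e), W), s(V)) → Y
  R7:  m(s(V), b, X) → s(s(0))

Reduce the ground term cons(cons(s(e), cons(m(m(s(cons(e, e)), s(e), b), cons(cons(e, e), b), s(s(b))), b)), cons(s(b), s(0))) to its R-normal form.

1. cons(cons(s(e), cons(m(m(s(cons(e, e)), s(e), b), cons(cons(e, e), b), s(s(b))), b)), cons(s(b), s(0)))  →  cons(cons(s(e), cons(m(s(cons(e, e)), s(e), b), b)), cons(s(b), s(0)))   [R6 at 1.2.1]
2. cons(cons(s(e), cons(m(s(cons(e, e)), s(e), b), b)), cons(s(b), s(0)))  →  cons(cons(s(e), cons(e, b)), cons(s(b), s(0)))   [R5 at 1.2.1]

cons(cons(s(e), cons(e, b)), cons(s(b), s(0)))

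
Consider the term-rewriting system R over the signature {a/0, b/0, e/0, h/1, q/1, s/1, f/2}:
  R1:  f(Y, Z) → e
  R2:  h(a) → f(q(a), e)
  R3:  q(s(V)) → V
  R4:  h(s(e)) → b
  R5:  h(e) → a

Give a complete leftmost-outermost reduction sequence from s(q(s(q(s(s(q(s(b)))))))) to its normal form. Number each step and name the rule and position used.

1. s(q(s(q(s(s(q(s(b))))))))  →  s(q(s(s(q(s(b))))))   [R3 at 1]
2. s(q(s(s(q(s(b))))))  →  s(s(q(s(b))))   [R3 at 1]
3. s(s(q(s(b))))  →  s(s(b))   [R3 at 1.1]

s(s(b))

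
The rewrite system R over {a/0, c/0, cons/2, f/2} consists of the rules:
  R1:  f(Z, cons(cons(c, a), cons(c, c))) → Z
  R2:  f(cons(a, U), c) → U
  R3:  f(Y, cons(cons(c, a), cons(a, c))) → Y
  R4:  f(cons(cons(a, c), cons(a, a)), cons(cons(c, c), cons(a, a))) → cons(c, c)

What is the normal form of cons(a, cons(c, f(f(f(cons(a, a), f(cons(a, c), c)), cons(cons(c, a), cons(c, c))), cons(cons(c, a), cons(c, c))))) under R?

1. cons(a, cons(c, f(f(f(cons(a, a), f(cons(a, c), c)), cons(cons(c, a), cons(c, c))), cons(cons(c, a), cons(c, c)))))  →  cons(a, cons(c, f(f(cons(a, a), f(cons(a, c), c)), cons(cons(c, a), cons(c, c)))))   [R1 at 2.2]
2. cons(a, cons(c, f(f(cons(a, a), f(cons(a, c), c)), cons(cons(c, a), cons(c, c)))))  →  cons(a, cons(c, f(cons(a, a), f(cons(a, c), c))))   [R1 at 2.2]
3. cons(a, cons(c, f(cons(a, a), f(cons(a, c), c))))  →  cons(a, cons(c, f(cons(a, a), c)))   [R2 at 2.2.2]
4. cons(a, cons(c, f(cons(a, a), c)))  →  cons(a, cons(c, a))   [R2 at 2.2]

cons(a, cons(c, a))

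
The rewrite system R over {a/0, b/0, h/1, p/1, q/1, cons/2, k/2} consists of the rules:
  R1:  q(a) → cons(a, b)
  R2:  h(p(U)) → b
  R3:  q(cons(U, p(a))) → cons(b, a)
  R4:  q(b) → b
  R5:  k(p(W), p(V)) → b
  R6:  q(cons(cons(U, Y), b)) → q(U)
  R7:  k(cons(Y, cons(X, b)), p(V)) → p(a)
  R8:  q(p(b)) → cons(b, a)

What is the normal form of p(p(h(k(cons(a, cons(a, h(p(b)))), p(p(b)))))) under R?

p(p(b))

1. p(p(h(k(cons(a, cons(a, h(p(b)))), p(p(b))))))  →  p(p(h(k(cons(a, cons(a, b)), p(p(b))))))   [R2 at 1.1.1.1.2.2]
2. p(p(h(k(cons(a, cons(a, b)), p(p(b))))))  →  p(p(h(p(a))))   [R7 at 1.1.1]
3. p(p(h(p(a))))  →  p(p(b))   [R2 at 1.1]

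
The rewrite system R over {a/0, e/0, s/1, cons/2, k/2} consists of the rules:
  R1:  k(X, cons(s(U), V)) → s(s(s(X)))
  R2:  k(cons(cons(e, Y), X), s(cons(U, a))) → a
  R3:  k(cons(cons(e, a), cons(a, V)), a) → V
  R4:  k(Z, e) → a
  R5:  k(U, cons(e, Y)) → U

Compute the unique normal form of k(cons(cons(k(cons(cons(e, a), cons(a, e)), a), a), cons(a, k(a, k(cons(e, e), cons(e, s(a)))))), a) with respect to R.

a

1. k(cons(cons(k(cons(cons(e, a), cons(a, e)), a), a), cons(a, k(a, k(cons(e, e), cons(e, s(a)))))), a)  →  k(cons(cons(e, a), cons(a, k(a, k(cons(e, e), cons(e, s(a)))))), a)   [R3 at 1.1.1]
2. k(cons(cons(e, a), cons(a, k(a, k(cons(e, e), cons(e, s(a)))))), a)  →  k(a, k(cons(e, e), cons(e, s(a))))   [R3 at ε]
3. k(a, k(cons(e, e), cons(e, s(a))))  →  k(a, cons(e, e))   [R5 at 2]
4. k(a, cons(e, e))  →  a   [R5 at ε]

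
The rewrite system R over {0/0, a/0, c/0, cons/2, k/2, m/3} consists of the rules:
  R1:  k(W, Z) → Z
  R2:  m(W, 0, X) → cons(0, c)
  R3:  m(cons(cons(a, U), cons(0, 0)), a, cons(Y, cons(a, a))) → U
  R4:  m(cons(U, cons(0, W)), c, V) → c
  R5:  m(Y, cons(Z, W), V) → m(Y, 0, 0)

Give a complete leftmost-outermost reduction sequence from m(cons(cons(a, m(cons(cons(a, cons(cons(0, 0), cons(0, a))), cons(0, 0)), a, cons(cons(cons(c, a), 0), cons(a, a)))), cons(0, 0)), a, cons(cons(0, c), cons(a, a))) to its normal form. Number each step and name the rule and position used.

cons(cons(0, 0), cons(0, a))

1. m(cons(cons(a, m(cons(cons(a, cons(cons(0, 0), cons(0, a))), cons(0, 0)), a, cons(cons(cons(c, a), 0), cons(a, a)))), cons(0, 0)), a, cons(cons(0, c), cons(a, a)))  →  m(cons(cons(a, cons(cons(0, 0), cons(0, a))), cons(0, 0)), a, cons(cons(cons(c, a), 0), cons(a, a)))   [R3 at ε]
2. m(cons(cons(a, cons(cons(0, 0), cons(0, a))), cons(0, 0)), a, cons(cons(cons(c, a), 0), cons(a, a)))  →  cons(cons(0, 0), cons(0, a))   [R3 at ε]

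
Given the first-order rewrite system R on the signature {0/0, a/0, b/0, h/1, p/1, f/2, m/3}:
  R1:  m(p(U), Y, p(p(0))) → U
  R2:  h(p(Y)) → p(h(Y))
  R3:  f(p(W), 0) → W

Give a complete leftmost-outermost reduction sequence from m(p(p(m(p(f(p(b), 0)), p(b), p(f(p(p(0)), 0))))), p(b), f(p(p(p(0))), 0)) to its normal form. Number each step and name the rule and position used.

p(b)

1. m(p(p(m(p(f(p(b), 0)), p(b), p(f(p(p(0)), 0))))), p(b), f(p(p(p(0))), 0))  →  m(p(p(m(p(b), p(b), p(f(p(p(0)), 0))))), p(b), f(p(p(p(0))), 0))   [R3 at 1.1.1.1.1]
2. m(p(p(m(p(b), p(b), p(f(p(p(0)), 0))))), p(b), f(p(p(p(0))), 0))  →  m(p(p(m(p(b), p(b), p(p(0))))), p(b), f(p(p(p(0))), 0))   [R3 at 1.1.1.3.1]
3. m(p(p(m(p(b), p(b), p(p(0))))), p(b), f(p(p(p(0))), 0))  →  m(p(p(b)), p(b), f(p(p(p(0))), 0))   [R1 at 1.1.1]
4. m(p(p(b)), p(b), f(p(p(p(0))), 0))  →  m(p(p(b)), p(b), p(p(0)))   [R3 at 3]
5. m(p(p(b)), p(b), p(p(0)))  →  p(b)   [R1 at ε]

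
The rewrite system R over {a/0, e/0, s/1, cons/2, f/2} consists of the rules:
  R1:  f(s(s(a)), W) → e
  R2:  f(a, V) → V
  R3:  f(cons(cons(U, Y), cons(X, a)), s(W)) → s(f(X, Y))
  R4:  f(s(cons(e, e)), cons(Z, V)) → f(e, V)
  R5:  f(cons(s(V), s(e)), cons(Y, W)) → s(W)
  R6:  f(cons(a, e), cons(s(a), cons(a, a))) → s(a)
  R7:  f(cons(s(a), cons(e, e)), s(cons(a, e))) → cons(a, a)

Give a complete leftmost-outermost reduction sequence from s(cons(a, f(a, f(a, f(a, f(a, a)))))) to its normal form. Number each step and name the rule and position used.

s(cons(a, a))

1. s(cons(a, f(a, f(a, f(a, f(a, a))))))  →  s(cons(a, f(a, f(a, f(a, a)))))   [R2 at 1.2]
2. s(cons(a, f(a, f(a, f(a, a)))))  →  s(cons(a, f(a, f(a, a))))   [R2 at 1.2]
3. s(cons(a, f(a, f(a, a))))  →  s(cons(a, f(a, a)))   [R2 at 1.2]
4. s(cons(a, f(a, a)))  →  s(cons(a, a))   [R2 at 1.2]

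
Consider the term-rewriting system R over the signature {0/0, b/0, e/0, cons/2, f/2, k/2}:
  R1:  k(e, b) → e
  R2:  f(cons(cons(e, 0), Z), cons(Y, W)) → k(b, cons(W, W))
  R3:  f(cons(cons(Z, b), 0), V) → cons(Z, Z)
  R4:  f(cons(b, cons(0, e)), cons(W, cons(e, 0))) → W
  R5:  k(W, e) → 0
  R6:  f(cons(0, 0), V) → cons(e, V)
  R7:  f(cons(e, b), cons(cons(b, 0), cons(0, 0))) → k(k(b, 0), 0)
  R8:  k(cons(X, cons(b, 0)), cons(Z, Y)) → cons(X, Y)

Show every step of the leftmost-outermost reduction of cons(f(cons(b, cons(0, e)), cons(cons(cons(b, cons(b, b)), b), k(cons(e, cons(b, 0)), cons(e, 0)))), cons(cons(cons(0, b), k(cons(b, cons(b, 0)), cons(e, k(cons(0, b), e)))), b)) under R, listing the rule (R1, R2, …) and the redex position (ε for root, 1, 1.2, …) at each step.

cons(cons(cons(b, cons(b, b)), b), cons(cons(cons(0, b), cons(b, 0)), b))

1. cons(f(cons(b, cons(0, e)), cons(cons(cons(b, cons(b, b)), b), k(cons(e, cons(b, 0)), cons(e, 0)))), cons(cons(cons(0, b), k(cons(b, cons(b, 0)), cons(e, k(cons(0, b), e)))), b))  →  cons(f(cons(b, cons(0, e)), cons(cons(cons(b, cons(b, b)), b), cons(e, 0))), cons(cons(cons(0, b), k(cons(b, cons(b, 0)), cons(e, k(cons(0, b), e)))), b))   [R8 at 1.2.2]
2. cons(f(cons(b, cons(0, e)), cons(cons(cons(b, cons(b, b)), b), cons(e, 0))), cons(cons(cons(0, b), k(cons(b, cons(b, 0)), cons(e, k(cons(0, b), e)))), b))  →  cons(cons(cons(b, cons(b, b)), b), cons(cons(cons(0, b), k(cons(b, cons(b, 0)), cons(e, k(cons(0, b), e)))), b))   [R4 at 1]
3. cons(cons(cons(b, cons(b, b)), b), cons(cons(cons(0, b), k(cons(b, cons(b, 0)), cons(e, k(cons(0, b), e)))), b))  →  cons(cons(cons(b, cons(b, b)), b), cons(cons(cons(0, b), cons(b, k(cons(0, b), e))), b))   [R8 at 2.1.2]
4. cons(cons(cons(b, cons(b, b)), b), cons(cons(cons(0, b), cons(b, k(cons(0, b), e))), b))  →  cons(cons(cons(b, cons(b, b)), b), cons(cons(cons(0, b), cons(b, 0)), b))   [R5 at 2.1.2.2]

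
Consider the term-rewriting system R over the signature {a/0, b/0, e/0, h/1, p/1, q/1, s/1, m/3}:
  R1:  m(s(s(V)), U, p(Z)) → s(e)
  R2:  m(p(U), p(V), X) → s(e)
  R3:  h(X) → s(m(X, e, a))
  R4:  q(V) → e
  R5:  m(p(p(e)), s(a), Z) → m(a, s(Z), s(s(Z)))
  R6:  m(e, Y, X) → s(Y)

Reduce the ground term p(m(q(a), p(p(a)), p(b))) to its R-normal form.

p(s(p(p(a))))

1. p(m(q(a), p(p(a)), p(b)))  →  p(m(e, p(p(a)), p(b)))   [R4 at 1.1]
2. p(m(e, p(p(a)), p(b)))  →  p(s(p(p(a))))   [R6 at 1]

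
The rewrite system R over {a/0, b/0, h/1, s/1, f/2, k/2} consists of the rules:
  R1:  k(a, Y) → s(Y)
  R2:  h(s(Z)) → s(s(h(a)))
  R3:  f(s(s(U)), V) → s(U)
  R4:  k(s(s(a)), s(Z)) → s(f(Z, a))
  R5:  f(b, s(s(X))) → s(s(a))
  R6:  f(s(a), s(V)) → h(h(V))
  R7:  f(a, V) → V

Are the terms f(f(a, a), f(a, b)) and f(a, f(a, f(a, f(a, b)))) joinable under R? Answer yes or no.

yes — NF(t₁) = b, NF(t₂) = b

Reduce t₁ = f(f(a, a), f(a, b)):
1. f(f(a, a), f(a, b))  →  f(a, f(a, b))   [R7 at 1]
2. f(a, f(a, b))  →  f(a, b)   [R7 at ε]
3. f(a, b)  →  b   [R7 at ε]

Reduce t₂ = f(a, f(a, f(a, f(a, b)))):
1. f(a, f(a, f(a, f(a, b))))  →  f(a, f(a, f(a, b)))   [R7 at ε]
2. f(a, f(a, f(a, b)))  →  f(a, f(a, b))   [R7 at ε]
3. f(a, f(a, b))  →  f(a, b)   [R7 at ε]
4. f(a, b)  →  b   [R7 at ε]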